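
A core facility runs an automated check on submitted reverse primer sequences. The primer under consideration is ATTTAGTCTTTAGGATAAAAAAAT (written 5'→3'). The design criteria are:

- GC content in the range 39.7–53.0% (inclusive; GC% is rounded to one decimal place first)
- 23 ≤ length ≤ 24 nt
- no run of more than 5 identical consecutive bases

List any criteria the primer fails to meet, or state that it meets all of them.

Fails: GC content, homopolymer run.

Base counts: A=11, T=9, G=3, C=1 (length 24).
GC content: GC 4/24 = 16.7%, outside 39.7–53.0% ✗
length: length 24 ✓
homopolymer run: longest run = 7, exceeds 5 ✗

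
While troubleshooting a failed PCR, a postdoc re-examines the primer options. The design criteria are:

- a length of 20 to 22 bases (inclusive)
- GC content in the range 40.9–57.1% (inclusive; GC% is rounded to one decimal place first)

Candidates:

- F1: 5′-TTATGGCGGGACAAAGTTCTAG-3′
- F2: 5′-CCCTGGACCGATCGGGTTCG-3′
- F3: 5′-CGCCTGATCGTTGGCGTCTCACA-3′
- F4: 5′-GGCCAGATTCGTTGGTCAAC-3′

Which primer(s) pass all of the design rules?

F1 (22 nt, A=6 T=6 G=7 C=3): length 22 ✓; GC 10/22 = 45.5% ✓ — passes.
F2 (20 nt, A=2 T=4 G=7 C=7): length 20 ✓; GC 14/20 = 70.0%, outside 40.9–57.1% ✗ — fails.
F3 (23 nt, A=3 T=6 G=6 C=8): length 23, outside 20–22 ✗; GC 14/23 = 60.9%, outside 40.9–57.1% ✗ — fails.
F4 (20 nt, A=4 T=5 G=6 C=5): length 20 ✓; GC 11/20 = 55.0% ✓ — passes.

F1 and F4.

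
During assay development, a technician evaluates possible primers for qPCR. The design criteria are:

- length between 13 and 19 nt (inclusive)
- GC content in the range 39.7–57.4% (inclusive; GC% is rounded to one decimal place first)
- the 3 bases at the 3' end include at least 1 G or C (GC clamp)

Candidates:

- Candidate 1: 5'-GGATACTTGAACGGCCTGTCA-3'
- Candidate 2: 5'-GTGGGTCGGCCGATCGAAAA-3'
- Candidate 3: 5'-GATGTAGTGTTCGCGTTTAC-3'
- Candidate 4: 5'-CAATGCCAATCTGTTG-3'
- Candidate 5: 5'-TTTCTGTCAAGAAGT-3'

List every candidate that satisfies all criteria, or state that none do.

Candidate 4 only.

Candidate 1 (21 nt, A=5 T=5 G=6 C=5): length 21, outside 13–19 ✗; GC 11/21 = 52.4% ✓; 3' end TCA has 1 G/C ✓ — fails.
Candidate 2 (20 nt, A=5 T=3 G=8 C=4): length 20, outside 13–19 ✗; GC 12/20 = 60.0%, outside 39.7–57.4% ✗; 3' end AAA has 0 G/C, need ≥1 ✗ — fails.
Candidate 3 (20 nt, A=3 T=8 G=6 C=3): length 20, outside 13–19 ✗; GC 9/20 = 45.0% ✓; 3' end TAC has 1 G/C ✓ — fails.
Candidate 4 (16 nt, A=4 T=5 G=3 C=4): length 16 ✓; GC 7/16 = 43.8% ✓; 3' end TTG has 1 G/C ✓ — passes.
Candidate 5 (15 nt, A=4 T=6 G=3 C=2): length 15 ✓; GC 5/15 = 33.3%, outside 39.7–57.4% ✗; 3' end AGT has 1 G/C ✓ — fails.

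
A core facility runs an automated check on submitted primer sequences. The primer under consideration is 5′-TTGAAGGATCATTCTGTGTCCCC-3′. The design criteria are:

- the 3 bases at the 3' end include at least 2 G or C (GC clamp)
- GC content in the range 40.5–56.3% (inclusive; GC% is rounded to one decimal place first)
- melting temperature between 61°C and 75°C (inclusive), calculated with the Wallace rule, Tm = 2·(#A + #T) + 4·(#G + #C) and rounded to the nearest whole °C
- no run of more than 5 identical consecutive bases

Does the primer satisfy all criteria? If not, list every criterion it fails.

Meets all criteria.

Base counts: A=4, T=8, G=5, C=6 (length 23).
GC clamp: 3' end CCC has 3 G/C ✓
GC content: GC 11/23 = 47.8% ✓
Tm: Tm = 2·12 + 4·11 = 68°C ✓
homopolymer run: longest run = 4 ✓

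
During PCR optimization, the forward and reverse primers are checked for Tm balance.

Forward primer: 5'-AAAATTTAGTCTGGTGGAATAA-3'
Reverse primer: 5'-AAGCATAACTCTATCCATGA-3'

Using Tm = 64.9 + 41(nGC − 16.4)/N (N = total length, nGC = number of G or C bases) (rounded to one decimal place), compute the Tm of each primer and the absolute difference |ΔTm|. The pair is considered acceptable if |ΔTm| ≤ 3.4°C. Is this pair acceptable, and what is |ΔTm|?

Forward: G+C = 6, N = 22 → Tm = 64.9 + 41·(6 − 16.4)/22 = 45.5°C.
Reverse: G+C = 7, N = 20 → Tm = 64.9 + 41·(7 − 16.4)/20 = 45.6°C.
|ΔTm| = |45.5 − 45.6| = 0.1°C, ≤ 3.4°C.

|ΔTm| = 0.1°C; the pair is acceptable.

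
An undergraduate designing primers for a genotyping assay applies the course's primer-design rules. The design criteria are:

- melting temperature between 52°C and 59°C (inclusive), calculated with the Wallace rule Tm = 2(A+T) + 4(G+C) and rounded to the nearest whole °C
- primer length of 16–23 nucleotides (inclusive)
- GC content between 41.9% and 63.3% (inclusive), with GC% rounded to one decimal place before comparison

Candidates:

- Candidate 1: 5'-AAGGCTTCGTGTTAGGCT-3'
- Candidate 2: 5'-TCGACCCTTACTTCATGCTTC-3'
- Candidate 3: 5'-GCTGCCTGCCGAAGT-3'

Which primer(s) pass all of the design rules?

Candidate 1 (18 nt, A=3 T=6 G=6 C=3): Tm = 2·9 + 4·9 = 54°C ✓; length 18 ✓; GC 9/18 = 50.0% ✓ — passes.
Candidate 2 (21 nt, A=3 T=8 G=2 C=8): Tm = 2·11 + 4·10 = 62°C, outside 52–59°C ✗; length 21 ✓; GC 10/21 = 47.6% ✓ — fails.
Candidate 3 (15 nt, A=2 T=3 G=5 C=5): Tm = 2·5 + 4·10 = 50°C, outside 52–59°C ✗; length 15, outside 16–23 ✗; GC 10/15 = 66.7%, outside 41.9–63.3% ✗ — fails.

Candidate 1 only.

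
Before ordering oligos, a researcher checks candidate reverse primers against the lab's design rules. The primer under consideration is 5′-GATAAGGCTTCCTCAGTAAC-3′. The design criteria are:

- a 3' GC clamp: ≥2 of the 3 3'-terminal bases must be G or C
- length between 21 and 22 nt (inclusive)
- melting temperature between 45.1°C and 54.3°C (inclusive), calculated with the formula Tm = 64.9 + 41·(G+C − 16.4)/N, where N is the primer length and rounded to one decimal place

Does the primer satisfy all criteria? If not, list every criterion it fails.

Fails: GC clamp, length.

Base counts: A=6, T=5, G=4, C=5 (length 20).
GC clamp: 3' end AAC has 1 G/C, need ≥2 ✗
length: length 20, outside 21–22 ✗
Tm: Tm = 64.9 + 41·(9 − 16.4)/20 = 49.7°C ✓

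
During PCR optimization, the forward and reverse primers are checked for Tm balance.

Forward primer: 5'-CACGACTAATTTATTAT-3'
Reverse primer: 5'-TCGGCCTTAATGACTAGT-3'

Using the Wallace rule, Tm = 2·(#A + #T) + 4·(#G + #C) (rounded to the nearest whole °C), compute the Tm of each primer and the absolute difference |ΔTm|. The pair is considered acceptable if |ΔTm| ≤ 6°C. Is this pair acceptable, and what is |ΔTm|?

|ΔTm| = 10°C; the pair is not acceptable.

Forward: A=6 T=7 G=1 C=3 → Tm = 2·13 + 4·4 = 42°C.
Reverse: A=4 T=6 G=4 C=4 → Tm = 2·10 + 4·8 = 52°C.
|ΔTm| = |42 − 52| = 10°C, > 6°C.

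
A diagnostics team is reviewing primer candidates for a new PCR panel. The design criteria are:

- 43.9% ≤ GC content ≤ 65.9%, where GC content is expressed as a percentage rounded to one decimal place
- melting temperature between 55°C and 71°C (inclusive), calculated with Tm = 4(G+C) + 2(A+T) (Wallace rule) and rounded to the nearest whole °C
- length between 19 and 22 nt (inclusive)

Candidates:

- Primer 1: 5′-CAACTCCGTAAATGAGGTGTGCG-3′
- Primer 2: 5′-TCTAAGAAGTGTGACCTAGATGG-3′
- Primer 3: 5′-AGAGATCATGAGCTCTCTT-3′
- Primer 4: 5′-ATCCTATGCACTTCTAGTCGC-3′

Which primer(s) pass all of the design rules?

Primer 4 only.

Primer 1 (23 nt, A=6 T=5 G=7 C=5): GC 12/23 = 52.2% ✓; Tm = 2·11 + 4·12 = 70°C ✓; length 23, outside 19–22 ✗ — fails.
Primer 2 (23 nt, A=7 T=6 G=7 C=3): GC 10/23 = 43.5%, outside 43.9–65.9% ✗; Tm = 2·13 + 4·10 = 66°C ✓; length 23, outside 19–22 ✗ — fails.
Primer 3 (19 nt, A=5 T=6 G=4 C=4): GC 8/19 = 42.1%, outside 43.9–65.9% ✗; Tm = 2·11 + 4·8 = 54°C, outside 55–71°C ✗; length 19 ✓ — fails.
Primer 4 (21 nt, A=4 T=7 G=3 C=7): GC 10/21 = 47.6% ✓; Tm = 2·11 + 4·10 = 62°C ✓; length 21 ✓ — passes.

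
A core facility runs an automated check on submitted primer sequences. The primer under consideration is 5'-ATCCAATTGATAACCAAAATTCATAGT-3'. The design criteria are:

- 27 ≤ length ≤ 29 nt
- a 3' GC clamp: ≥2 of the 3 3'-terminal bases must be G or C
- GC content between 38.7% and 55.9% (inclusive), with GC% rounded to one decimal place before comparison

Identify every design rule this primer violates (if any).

Base counts: A=12, T=8, G=2, C=5 (length 27).
length: length 27 ✓
GC clamp: 3' end AGT has 1 G/C, need ≥2 ✗
GC content: GC 7/27 = 25.9%, outside 38.7–55.9% ✗

Fails: GC clamp, GC content.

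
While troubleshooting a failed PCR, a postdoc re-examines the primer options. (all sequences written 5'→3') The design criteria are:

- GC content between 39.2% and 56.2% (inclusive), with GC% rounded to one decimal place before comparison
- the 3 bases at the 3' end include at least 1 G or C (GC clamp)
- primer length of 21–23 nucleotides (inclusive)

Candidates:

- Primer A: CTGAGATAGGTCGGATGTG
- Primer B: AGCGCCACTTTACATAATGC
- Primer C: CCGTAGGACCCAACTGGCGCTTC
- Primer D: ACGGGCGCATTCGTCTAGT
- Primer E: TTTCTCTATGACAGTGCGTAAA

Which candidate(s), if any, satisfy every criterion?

None of the candidates satisfy all criteria.

Primer A (19 nt, A=4 T=5 G=8 C=2): GC 10/19 = 52.6% ✓; 3' end GTG has 2 G/C ✓; length 19, outside 21–23 ✗ — fails.
Primer B (20 nt, A=6 T=5 G=3 C=6): GC 9/20 = 45.0% ✓; 3' end TGC has 2 G/C ✓; length 20, outside 21–23 ✗ — fails.
Primer C (23 nt, A=4 T=4 G=6 C=9): GC 15/23 = 65.2%, outside 39.2–56.2% ✗; 3' end TTC has 1 G/C ✓; length 23 ✓ — fails.
Primer D (19 nt, A=3 T=5 G=6 C=5): GC 11/19 = 57.9%, outside 39.2–56.2% ✗; 3' end AGT has 1 G/C ✓; length 19, outside 21–23 ✗ — fails.
Primer E (22 nt, A=6 T=8 G=4 C=4): GC 8/22 = 36.4%, outside 39.2–56.2% ✗; 3' end AAA has 0 G/C, need ≥1 ✗; length 22 ✓ — fails.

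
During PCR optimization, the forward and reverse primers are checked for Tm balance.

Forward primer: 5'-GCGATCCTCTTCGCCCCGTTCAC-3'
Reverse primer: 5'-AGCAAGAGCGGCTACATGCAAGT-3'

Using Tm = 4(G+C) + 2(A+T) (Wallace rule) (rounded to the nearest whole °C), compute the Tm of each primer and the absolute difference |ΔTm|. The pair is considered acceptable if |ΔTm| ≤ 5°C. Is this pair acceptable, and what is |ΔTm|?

Forward: A=2 T=6 G=4 C=11 → Tm = 2·8 + 4·15 = 76°C.
Reverse: A=8 T=3 G=7 C=5 → Tm = 2·11 + 4·12 = 70°C.
|ΔTm| = |76 − 70| = 6°C, > 5°C.

|ΔTm| = 6°C; the pair is not acceptable.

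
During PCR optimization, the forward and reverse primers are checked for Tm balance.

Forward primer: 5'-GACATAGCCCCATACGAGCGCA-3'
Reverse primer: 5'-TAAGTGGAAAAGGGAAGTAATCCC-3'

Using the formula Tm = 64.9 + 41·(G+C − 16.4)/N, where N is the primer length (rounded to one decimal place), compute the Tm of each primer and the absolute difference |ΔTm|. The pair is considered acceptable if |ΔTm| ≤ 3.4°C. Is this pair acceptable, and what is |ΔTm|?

|ΔTm| = 4.6°C; the pair is not acceptable.

Forward: G+C = 13, N = 22 → Tm = 64.9 + 41·(13 − 16.4)/22 = 58.6°C.
Reverse: G+C = 10, N = 24 → Tm = 64.9 + 41·(10 − 16.4)/24 = 54.0°C.
|ΔTm| = |58.6 − 54.0| = 4.6°C, > 3.4°C.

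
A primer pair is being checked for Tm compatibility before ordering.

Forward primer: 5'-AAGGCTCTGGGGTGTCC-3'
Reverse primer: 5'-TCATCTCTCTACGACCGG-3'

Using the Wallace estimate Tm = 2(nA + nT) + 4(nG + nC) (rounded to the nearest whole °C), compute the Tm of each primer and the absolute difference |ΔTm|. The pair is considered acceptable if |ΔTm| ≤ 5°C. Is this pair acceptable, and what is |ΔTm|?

|ΔTm| = 0°C; the pair is acceptable.

Forward: A=2 T=4 G=7 C=4 → Tm = 2·6 + 4·11 = 56°C.
Reverse: A=3 T=5 G=3 C=7 → Tm = 2·8 + 4·10 = 56°C.
|ΔTm| = |56 − 56| = 0°C, ≤ 5°C.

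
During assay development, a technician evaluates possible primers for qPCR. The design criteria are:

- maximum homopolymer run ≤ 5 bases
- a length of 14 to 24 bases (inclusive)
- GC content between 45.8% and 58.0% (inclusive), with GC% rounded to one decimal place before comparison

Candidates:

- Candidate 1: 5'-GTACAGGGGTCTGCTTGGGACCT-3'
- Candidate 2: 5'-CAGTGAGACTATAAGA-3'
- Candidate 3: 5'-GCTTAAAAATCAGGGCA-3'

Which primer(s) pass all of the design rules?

Candidate 1 (23 nt, A=3 T=6 G=9 C=5): longest run = 4 ✓; length 23 ✓; GC 14/23 = 60.9%, outside 45.8–58.0% ✗ — fails.
Candidate 2 (16 nt, A=7 T=3 G=4 C=2): longest run = 2 ✓; length 16 ✓; GC 6/16 = 37.5%, outside 45.8–58.0% ✗ — fails.
Candidate 3 (17 nt, A=7 T=3 G=4 C=3): longest run = 5 ✓; length 17 ✓; GC 7/17 = 41.2%, outside 45.8–58.0% ✗ — fails.

None of the candidates satisfy all criteria.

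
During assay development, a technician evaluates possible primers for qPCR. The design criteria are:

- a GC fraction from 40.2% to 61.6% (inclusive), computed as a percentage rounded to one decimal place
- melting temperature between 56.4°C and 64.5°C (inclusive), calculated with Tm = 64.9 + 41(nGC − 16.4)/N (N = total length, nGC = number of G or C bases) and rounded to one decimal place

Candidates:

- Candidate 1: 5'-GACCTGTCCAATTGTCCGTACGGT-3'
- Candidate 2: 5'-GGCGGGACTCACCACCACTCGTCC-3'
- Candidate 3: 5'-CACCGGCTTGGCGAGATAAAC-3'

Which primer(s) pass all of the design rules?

Candidate 1 (24 nt, A=4 T=7 G=6 C=7): GC 13/24 = 54.2% ✓; Tm = 64.9 + 41·(13 − 16.4)/24 = 59.1°C ✓ — passes.
Candidate 2 (24 nt, A=4 T=3 G=6 C=11): GC 17/24 = 70.8%, outside 40.2–61.6% ✗; Tm = 64.9 + 41·(17 − 16.4)/24 = 65.9°C, outside 56.4–64.5°C ✗ — fails.
Candidate 3 (21 nt, A=6 T=3 G=6 C=6): GC 12/21 = 57.1% ✓; Tm = 64.9 + 41·(12 − 16.4)/21 = 56.3°C, outside 56.4–64.5°C ✗ — fails.

Candidate 1 only.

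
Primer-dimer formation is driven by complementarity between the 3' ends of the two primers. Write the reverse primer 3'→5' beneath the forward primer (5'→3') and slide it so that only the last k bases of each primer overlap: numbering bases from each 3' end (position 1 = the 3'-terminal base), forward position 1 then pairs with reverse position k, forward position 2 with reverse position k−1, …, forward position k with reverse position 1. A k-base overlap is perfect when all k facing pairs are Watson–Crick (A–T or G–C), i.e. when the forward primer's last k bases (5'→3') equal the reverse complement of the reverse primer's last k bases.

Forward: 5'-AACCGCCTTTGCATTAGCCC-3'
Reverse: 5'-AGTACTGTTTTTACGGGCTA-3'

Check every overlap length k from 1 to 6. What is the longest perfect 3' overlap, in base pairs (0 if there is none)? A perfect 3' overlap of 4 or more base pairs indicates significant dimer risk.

Longest perfect overlap: 6 complementary base pairs; significant dimer risk (threshold 4).

Last 6 bases (5'→3') — forward …TAGCCC, reverse …GGGCTA.
Reverse complement of the reverse primer's last 6 bases: TAGCCC; its first k bases are the reverse complement of the reverse primer's last k bases, so a perfect k-base overlap needs the forward primer's last k bases to equal them.
Comparing (forward last k vs required): k=1: C vs T ✗; k=2: CC vs TA ✗; k=3: CCC vs TAG ✗; k=4: GCCC vs TAGC ✗; k=5: AGCCC vs TAGCC ✗; k=6: TAGCCC vs TAGCCC ✓.
Only k = 6 is perfect, so the longest perfect 3' overlap is 6.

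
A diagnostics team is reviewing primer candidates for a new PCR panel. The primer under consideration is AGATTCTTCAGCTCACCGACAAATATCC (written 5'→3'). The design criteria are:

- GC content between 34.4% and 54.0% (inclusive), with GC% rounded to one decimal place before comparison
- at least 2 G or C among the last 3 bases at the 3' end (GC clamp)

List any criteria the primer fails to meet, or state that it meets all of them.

Meets all criteria.

Base counts: A=9, T=7, G=3, C=9 (length 28).
GC content: GC 12/28 = 42.9% ✓
GC clamp: 3' end TCC has 2 G/C ✓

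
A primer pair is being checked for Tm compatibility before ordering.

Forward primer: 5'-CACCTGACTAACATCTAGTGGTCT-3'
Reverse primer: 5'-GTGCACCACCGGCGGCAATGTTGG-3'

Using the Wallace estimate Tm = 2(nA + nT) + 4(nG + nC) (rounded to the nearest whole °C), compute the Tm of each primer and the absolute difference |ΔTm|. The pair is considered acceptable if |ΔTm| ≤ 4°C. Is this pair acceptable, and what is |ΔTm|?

Forward: A=6 T=7 G=4 C=7 → Tm = 2·13 + 4·11 = 70°C.
Reverse: A=4 T=4 G=9 C=7 → Tm = 2·8 + 4·16 = 80°C.
|ΔTm| = |70 − 80| = 10°C, > 4°C.

|ΔTm| = 10°C; the pair is not acceptable.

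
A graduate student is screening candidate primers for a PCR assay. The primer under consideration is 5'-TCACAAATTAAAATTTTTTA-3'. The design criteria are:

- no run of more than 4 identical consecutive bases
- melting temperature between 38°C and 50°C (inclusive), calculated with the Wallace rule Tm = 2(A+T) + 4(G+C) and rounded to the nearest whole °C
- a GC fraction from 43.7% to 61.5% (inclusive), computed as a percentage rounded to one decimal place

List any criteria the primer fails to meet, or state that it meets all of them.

Fails: homopolymer run, GC content.

Base counts: A=9, T=9, G=0, C=2 (length 20).
homopolymer run: longest run = 6, exceeds 4 ✗
Tm: Tm = 2·18 + 4·2 = 44°C ✓
GC content: GC 2/20 = 10.0%, outside 43.7–61.5% ✗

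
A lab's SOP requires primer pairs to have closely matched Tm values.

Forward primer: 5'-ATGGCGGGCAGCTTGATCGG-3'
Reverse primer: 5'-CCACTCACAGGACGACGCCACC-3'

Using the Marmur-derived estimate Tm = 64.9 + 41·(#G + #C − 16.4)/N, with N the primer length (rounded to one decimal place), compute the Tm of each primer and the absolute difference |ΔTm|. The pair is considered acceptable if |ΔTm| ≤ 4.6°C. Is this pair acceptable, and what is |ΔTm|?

Forward: G+C = 13, N = 20 → Tm = 64.9 + 41·(13 − 16.4)/20 = 57.9°C.
Reverse: G+C = 15, N = 22 → Tm = 64.9 + 41·(15 − 16.4)/22 = 62.3°C.
|ΔTm| = |57.9 − 62.3| = 4.4°C, ≤ 4.6°C.

|ΔTm| = 4.4°C; the pair is acceptable.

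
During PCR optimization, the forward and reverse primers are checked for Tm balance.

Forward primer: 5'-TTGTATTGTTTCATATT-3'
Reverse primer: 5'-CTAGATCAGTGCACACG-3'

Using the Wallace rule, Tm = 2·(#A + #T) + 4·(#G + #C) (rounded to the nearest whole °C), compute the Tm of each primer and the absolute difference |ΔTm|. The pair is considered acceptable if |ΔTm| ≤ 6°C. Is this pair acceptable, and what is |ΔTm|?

|ΔTm| = 12°C; the pair is not acceptable.

Forward: A=3 T=11 G=2 C=1 → Tm = 2·14 + 4·3 = 40°C.
Reverse: A=5 T=3 G=4 C=5 → Tm = 2·8 + 4·9 = 52°C.
|ΔTm| = |40 − 52| = 12°C, > 6°C.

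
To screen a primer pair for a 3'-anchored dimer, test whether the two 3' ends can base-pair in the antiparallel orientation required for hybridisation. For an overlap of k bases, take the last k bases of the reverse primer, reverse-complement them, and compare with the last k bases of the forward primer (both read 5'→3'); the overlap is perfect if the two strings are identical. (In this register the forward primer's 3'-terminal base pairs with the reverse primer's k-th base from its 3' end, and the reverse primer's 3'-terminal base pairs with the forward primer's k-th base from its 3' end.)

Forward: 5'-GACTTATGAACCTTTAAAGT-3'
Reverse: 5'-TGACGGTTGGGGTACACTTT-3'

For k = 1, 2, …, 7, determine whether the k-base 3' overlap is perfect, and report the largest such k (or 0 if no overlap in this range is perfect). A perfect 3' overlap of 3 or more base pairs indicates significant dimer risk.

Last 7 bases (5'→3') — forward …TTAAAGT, reverse …ACACTTT.
Reverse complement of the reverse primer's last 7 bases: AAAGTGT; its first k bases are the reverse complement of the reverse primer's last k bases, so a perfect k-base overlap needs the forward primer's last k bases to equal them.
Comparing (forward last k vs required): k=1: T vs A ✗; k=2: GT vs AA ✗; k=3: AGT vs AAA ✗; k=4: AAGT vs AAAG ✗; k=5: AAAGT vs AAAGT ✓; k=6: TAAAGT vs AAAGTG ✗; k=7: TTAAAGT vs AAAGTGT ✗.
Only k = 5 is perfect, so the longest perfect 3' overlap is 5.

Longest perfect overlap: 5 complementary base pairs; significant dimer risk (threshold 3).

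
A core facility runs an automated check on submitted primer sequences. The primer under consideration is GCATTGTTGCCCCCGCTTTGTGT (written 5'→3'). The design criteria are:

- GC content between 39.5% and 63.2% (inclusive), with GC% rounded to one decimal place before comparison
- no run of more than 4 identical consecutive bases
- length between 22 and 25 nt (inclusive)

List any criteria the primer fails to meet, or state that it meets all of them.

Base counts: A=1, T=9, G=6, C=7 (length 23).
GC content: GC 13/23 = 56.5% ✓
homopolymer run: longest run = 5, exceeds 4 ✗
length: length 23 ✓

Fails: homopolymer run.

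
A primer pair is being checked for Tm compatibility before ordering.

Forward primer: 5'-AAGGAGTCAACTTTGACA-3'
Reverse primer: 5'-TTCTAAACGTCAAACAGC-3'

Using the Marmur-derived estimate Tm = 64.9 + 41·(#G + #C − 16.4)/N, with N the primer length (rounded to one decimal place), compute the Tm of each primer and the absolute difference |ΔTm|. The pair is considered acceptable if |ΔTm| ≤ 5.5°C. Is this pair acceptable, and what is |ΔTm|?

Forward: G+C = 7, N = 18 → Tm = 64.9 + 41·(7 − 16.4)/18 = 43.5°C.
Reverse: G+C = 7, N = 18 → Tm = 64.9 + 41·(7 − 16.4)/18 = 43.5°C.
|ΔTm| = |43.5 − 43.5| = 0.0°C, ≤ 5.5°C.

|ΔTm| = 0.0°C; the pair is acceptable.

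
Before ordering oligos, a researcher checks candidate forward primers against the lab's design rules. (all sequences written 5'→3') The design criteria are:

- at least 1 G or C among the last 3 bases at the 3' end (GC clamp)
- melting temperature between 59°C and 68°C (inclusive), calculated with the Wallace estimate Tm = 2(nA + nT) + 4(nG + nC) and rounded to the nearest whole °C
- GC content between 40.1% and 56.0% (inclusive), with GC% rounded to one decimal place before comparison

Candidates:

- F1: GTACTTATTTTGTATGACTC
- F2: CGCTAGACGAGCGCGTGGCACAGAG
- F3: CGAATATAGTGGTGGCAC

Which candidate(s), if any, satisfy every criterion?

F1 (20 nt, A=4 T=10 G=3 C=3): 3' end CTC has 2 G/C ✓; Tm = 2·14 + 4·6 = 52°C, outside 59–68°C ✗; GC 6/20 = 30.0%, outside 40.1–56.0% ✗ — fails.
F2 (25 nt, A=6 T=2 G=10 C=7): 3' end GAG has 2 G/C ✓; Tm = 2·8 + 4·17 = 84°C, outside 59–68°C ✗; GC 17/25 = 68.0%, outside 40.1–56.0% ✗ — fails.
F3 (18 nt, A=5 T=4 G=6 C=3): 3' end CAC has 2 G/C ✓; Tm = 2·9 + 4·9 = 54°C, outside 59–68°C ✗; GC 9/18 = 50.0% ✓ — fails.

None of the candidates satisfy all criteria.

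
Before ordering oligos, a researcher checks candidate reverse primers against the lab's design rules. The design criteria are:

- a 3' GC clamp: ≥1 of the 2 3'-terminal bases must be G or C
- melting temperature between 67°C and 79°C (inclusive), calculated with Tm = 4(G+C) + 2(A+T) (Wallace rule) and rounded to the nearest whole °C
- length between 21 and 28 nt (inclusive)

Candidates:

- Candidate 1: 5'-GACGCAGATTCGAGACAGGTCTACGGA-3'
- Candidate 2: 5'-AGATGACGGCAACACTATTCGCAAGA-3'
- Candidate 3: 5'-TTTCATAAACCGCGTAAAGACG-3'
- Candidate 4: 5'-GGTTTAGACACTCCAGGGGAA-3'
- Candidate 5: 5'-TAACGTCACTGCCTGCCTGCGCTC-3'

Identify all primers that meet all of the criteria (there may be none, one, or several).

Candidate 1 (27 nt, A=8 T=4 G=9 C=6): 3' end GA has 1 G/C ✓; Tm = 2·12 + 4·15 = 84°C, outside 67–79°C ✗; length 27 ✓ — fails.
Candidate 2 (26 nt, A=10 T=4 G=6 C=6): 3' end GA has 1 G/C ✓; Tm = 2·14 + 4·12 = 76°C ✓; length 26 ✓ — passes.
Candidate 3 (22 nt, A=8 T=5 G=4 C=5): 3' end CG has 2 G/C ✓; Tm = 2·13 + 4·9 = 62°C, outside 67–79°C ✗; length 22 ✓ — fails.
Candidate 4 (21 nt, A=6 T=4 G=7 C=4): 3' end AA has 0 G/C, need ≥1 ✗; Tm = 2·10 + 4·11 = 64°C, outside 67–79°C ✗; length 21 ✓ — fails.
Candidate 5 (24 nt, A=3 T=6 G=5 C=10): 3' end TC has 1 G/C ✓; Tm = 2·9 + 4·15 = 78°C ✓; length 24 ✓ — passes.

Candidate 2 and Candidate 5.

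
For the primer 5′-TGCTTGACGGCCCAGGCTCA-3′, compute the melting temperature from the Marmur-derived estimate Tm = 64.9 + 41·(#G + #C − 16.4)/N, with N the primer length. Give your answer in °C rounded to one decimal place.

57.9°C

Base counts: A=3, T=4, G=6, C=7; G+C = 13, N = 20.
Tm = 64.9 + 41·(13 − 16.4)/20 = 64.9 + -139.40/20 = 57.9°C.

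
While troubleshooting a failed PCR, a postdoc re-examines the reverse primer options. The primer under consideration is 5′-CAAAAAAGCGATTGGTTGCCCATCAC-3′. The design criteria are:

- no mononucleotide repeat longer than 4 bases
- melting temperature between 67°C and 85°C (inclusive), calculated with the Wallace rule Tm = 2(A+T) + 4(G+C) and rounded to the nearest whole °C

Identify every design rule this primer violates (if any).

Base counts: A=9, T=5, G=5, C=7 (length 26).
homopolymer run: longest run = 6, exceeds 4 ✗
Tm: Tm = 2·14 + 4·12 = 76°C ✓

Fails: homopolymer run.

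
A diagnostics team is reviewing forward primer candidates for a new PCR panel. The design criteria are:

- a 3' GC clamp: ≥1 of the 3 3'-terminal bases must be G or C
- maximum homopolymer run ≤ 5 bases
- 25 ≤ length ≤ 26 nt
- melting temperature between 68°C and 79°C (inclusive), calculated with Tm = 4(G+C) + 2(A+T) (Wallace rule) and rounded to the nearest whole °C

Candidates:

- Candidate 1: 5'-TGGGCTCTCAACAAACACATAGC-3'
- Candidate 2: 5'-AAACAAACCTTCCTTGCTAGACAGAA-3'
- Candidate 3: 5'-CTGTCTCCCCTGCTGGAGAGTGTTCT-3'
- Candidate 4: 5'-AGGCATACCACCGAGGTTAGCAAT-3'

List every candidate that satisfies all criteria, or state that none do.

Candidate 1 (23 nt, A=8 T=4 G=4 C=7): 3' end AGC has 2 G/C ✓; longest run = 3 ✓; length 23, outside 25–26 ✗; Tm = 2·12 + 4·11 = 68°C ✓ — fails.
Candidate 2 (26 nt, A=11 T=5 G=3 C=7): 3' end GAA has 1 G/C ✓; longest run = 3 ✓; length 26 ✓; Tm = 2·16 + 4·10 = 72°C ✓ — passes.
Candidate 3 (26 nt, A=2 T=9 G=7 C=8): 3' end TCT has 1 G/C ✓; longest run = 4 ✓; length 26 ✓; Tm = 2·11 + 4·15 = 82°C, outside 68–79°C ✗ — fails.
Candidate 4 (24 nt, A=8 T=4 G=6 C=6): 3' end AAT has 0 G/C, need ≥1 ✗; longest run = 2 ✓; length 24, outside 25–26 ✗; Tm = 2·12 + 4·12 = 72°C ✓ — fails.

Candidate 2 only.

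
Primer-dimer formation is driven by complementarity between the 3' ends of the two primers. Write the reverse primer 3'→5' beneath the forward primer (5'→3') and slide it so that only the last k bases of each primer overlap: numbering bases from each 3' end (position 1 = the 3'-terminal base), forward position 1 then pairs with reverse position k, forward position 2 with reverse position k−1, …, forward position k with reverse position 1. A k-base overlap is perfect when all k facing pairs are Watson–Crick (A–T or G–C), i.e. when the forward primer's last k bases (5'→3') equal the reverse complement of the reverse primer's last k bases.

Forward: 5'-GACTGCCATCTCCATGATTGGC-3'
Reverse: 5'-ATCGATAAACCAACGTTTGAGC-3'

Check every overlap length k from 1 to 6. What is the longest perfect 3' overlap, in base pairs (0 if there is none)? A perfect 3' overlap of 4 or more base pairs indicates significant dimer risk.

Last 6 bases (5'→3') — forward …ATTGGC, reverse …TTGAGC.
Reverse complement of the reverse primer's last 6 bases: GCTCAA; its first k bases are the reverse complement of the reverse primer's last k bases, so a perfect k-base overlap needs the forward primer's last k bases to equal them.
Comparing (forward last k vs required): k=1: C vs G ✗; k=2: GC vs GC ✓; k=3: GGC vs GCT ✗; k=4: TGGC vs GCTC ✗; k=5: TTGGC vs GCTCA ✗; k=6: ATTGGC vs GCTCAA ✗.
Only k = 2 is perfect, so the longest perfect 3' overlap is 2.

Longest perfect overlap: 2 complementary base pairs; below the dimer-risk threshold (threshold 4).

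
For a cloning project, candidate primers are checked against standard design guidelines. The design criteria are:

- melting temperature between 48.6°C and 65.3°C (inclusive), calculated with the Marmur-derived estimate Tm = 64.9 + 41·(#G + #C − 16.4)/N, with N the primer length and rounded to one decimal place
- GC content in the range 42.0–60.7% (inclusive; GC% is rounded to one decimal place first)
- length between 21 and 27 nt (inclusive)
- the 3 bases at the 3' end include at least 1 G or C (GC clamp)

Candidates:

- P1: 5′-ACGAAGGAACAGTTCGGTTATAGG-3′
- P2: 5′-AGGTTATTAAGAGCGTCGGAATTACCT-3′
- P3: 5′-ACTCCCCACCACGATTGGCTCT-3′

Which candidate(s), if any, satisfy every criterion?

P1 (24 nt, A=8 T=5 G=8 C=3): Tm = 64.9 + 41·(11 − 16.4)/24 = 55.7°C ✓; GC 11/24 = 45.8% ✓; length 24 ✓; 3' end AGG has 2 G/C ✓ — passes.
P2 (27 nt, A=8 T=8 G=7 C=4): Tm = 64.9 + 41·(11 − 16.4)/27 = 56.7°C ✓; GC 11/27 = 40.7%, outside 42.0–60.7% ✗; length 27 ✓; 3' end CCT has 2 G/C ✓ — fails.
P3 (22 nt, A=4 T=5 G=3 C=10): Tm = 64.9 + 41·(13 − 16.4)/22 = 58.6°C ✓; GC 13/22 = 59.1% ✓; length 22 ✓; 3' end TCT has 1 G/C ✓ — passes.

P1 and P3.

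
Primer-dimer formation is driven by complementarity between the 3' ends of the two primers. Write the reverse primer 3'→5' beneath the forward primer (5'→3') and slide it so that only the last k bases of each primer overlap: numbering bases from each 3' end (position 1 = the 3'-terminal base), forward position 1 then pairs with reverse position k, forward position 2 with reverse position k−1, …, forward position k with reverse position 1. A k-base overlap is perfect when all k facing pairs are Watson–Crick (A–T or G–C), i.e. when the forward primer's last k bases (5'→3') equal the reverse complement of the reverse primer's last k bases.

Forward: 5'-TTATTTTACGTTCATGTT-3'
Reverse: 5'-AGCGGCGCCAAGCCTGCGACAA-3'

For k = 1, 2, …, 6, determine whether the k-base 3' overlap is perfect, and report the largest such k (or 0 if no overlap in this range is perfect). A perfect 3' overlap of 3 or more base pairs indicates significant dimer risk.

Longest perfect overlap: 2 complementary base pairs; below the dimer-risk threshold (threshold 3).

Last 6 bases (5'→3') — forward …CATGTT, reverse …CGACAA.
Reverse complement of the reverse primer's last 6 bases: TTGTCG; its first k bases are the reverse complement of the reverse primer's last k bases, so a perfect k-base overlap needs the forward primer's last k bases to equal them.
Comparing (forward last k vs required): k=1: T vs T ✓; k=2: TT vs TT ✓; k=3: GTT vs TTG ✗; k=4: TGTT vs TTGT ✗; k=5: ATGTT vs TTGTC ✗; k=6: CATGTT vs TTGTCG ✗.
Perfect overlaps at k = 1, 2; the largest is 2.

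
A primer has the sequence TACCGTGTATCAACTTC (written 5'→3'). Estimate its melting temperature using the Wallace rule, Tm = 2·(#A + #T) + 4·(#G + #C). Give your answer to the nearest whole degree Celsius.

Base counts: A=4, T=6, G=2, C=5 (length 17).
Tm = 2·(4+6) + 4·(2+5) = 2·10 + 4·7 = 20 + 28 = 48°C.

48°C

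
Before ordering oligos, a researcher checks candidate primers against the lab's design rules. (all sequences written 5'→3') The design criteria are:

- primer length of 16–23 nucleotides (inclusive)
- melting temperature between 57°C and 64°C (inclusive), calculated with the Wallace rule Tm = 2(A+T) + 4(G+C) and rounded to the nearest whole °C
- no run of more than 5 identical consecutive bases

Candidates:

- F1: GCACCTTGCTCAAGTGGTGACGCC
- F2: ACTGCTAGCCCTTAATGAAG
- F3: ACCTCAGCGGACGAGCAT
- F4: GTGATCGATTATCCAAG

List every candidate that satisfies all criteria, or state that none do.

F1 (24 nt, A=4 T=5 G=7 C=8): length 24, outside 16–23 ✗; Tm = 2·9 + 4·15 = 78°C, outside 57–64°C ✗; longest run = 2 ✓ — fails.
F2 (20 nt, A=6 T=5 G=4 C=5): length 20 ✓; Tm = 2·11 + 4·9 = 58°C ✓; longest run = 3 ✓ — passes.
F3 (18 nt, A=5 T=2 G=5 C=6): length 18 ✓; Tm = 2·7 + 4·11 = 58°C ✓; longest run = 2 ✓ — passes.
F4 (17 nt, A=5 T=5 G=4 C=3): length 17 ✓; Tm = 2·10 + 4·7 = 48°C, outside 57–64°C ✗; longest run = 2 ✓ — fails.

F2 and F3.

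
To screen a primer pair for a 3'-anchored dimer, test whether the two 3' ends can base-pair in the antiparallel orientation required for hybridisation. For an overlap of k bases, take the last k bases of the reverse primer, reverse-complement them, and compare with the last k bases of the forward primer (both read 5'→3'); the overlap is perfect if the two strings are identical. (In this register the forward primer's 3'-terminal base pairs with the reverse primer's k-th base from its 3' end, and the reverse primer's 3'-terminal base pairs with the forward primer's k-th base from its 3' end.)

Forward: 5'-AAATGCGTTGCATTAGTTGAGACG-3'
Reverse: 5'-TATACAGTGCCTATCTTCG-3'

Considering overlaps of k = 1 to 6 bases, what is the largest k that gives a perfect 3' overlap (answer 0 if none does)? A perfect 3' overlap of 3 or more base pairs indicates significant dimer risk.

Longest perfect overlap: 2 complementary base pairs; below the dimer-risk threshold (threshold 3).

Last 6 bases (5'→3') — forward …GAGACG, reverse …TCTTCG.
Reverse complement of the reverse primer's last 6 bases: CGAAGA; its first k bases are the reverse complement of the reverse primer's last k bases, so a perfect k-base overlap needs the forward primer's last k bases to equal them.
Comparing (forward last k vs required): k=1: G vs C ✗; k=2: CG vs CG ✓; k=3: ACG vs CGA ✗; k=4: GACG vs CGAA ✗; k=5: AGACG vs CGAAG ✗; k=6: GAGACG vs CGAAGA ✗.
Only k = 2 is perfect, so the longest perfect 3' overlap is 2.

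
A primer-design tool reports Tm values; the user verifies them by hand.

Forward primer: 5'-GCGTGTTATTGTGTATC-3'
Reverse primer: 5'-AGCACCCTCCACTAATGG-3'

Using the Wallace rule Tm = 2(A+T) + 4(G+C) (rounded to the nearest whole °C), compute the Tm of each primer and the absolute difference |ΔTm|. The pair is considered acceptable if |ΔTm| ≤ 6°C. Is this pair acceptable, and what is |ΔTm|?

Forward: A=2 T=8 G=5 C=2 → Tm = 2·10 + 4·7 = 48°C.
Reverse: A=5 T=3 G=3 C=7 → Tm = 2·8 + 4·10 = 56°C.
|ΔTm| = |48 − 56| = 8°C, > 6°C.

|ΔTm| = 8°C; the pair is not acceptable.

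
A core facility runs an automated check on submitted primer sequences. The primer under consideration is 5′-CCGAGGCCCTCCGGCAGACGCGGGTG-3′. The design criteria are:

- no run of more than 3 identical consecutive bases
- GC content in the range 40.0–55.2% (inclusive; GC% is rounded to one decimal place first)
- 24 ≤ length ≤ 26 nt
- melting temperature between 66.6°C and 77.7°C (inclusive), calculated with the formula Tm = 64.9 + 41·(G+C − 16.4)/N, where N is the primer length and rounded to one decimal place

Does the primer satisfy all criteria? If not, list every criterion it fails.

Base counts: A=3, T=2, G=11, C=10 (length 26).
homopolymer run: longest run = 3 ✓
GC content: GC 21/26 = 80.8%, outside 40.0–55.2% ✗
length: length 26 ✓
Tm: Tm = 64.9 + 41·(21 − 16.4)/26 = 72.2°C ✓

Fails: GC content.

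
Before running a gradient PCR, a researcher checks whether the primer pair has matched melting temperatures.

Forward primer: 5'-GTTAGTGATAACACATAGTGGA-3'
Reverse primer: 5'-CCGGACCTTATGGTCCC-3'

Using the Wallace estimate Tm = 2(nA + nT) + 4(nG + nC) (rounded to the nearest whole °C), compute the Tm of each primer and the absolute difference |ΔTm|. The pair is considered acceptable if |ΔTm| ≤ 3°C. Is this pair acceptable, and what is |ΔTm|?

Forward: A=8 T=6 G=6 C=2 → Tm = 2·14 + 4·8 = 60°C.
Reverse: A=2 T=4 G=4 C=7 → Tm = 2·6 + 4·11 = 56°C.
|ΔTm| = |60 − 56| = 4°C, > 3°C.

|ΔTm| = 4°C; the pair is not acceptable.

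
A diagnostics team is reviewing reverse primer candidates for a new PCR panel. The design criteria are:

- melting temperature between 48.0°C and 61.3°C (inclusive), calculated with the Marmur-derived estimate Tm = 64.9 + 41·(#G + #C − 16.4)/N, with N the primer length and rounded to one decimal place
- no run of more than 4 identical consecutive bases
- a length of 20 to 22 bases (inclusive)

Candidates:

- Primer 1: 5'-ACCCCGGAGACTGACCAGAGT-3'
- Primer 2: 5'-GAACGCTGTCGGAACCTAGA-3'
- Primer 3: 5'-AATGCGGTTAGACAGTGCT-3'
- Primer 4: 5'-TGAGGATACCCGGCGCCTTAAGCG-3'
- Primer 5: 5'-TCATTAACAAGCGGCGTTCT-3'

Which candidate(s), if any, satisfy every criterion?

Primer 1, Primer 2 and Primer 5.

Primer 1 (21 nt, A=6 T=2 G=6 C=7): Tm = 64.9 + 41·(13 − 16.4)/21 = 58.3°C ✓; longest run = 4 ✓; length 21 ✓ — passes.
Primer 2 (20 nt, A=6 T=3 G=6 C=5): Tm = 64.9 + 41·(11 − 16.4)/20 = 53.8°C ✓; longest run = 2 ✓; length 20 ✓ — passes.
Primer 3 (19 nt, A=5 T=5 G=6 C=3): Tm = 64.9 + 41·(9 − 16.4)/19 = 48.9°C ✓; longest run = 2 ✓; length 19, outside 20–22 ✗ — fails.
Primer 4 (24 nt, A=5 T=4 G=8 C=7): Tm = 64.9 + 41·(15 − 16.4)/24 = 62.5°C, outside 48.0–61.3°C ✗; longest run = 3 ✓; length 24, outside 20–22 ✗ — fails.
Primer 5 (20 nt, A=5 T=6 G=4 C=5): Tm = 64.9 + 41·(9 − 16.4)/20 = 49.7°C ✓; longest run = 2 ✓; length 20 ✓ — passes.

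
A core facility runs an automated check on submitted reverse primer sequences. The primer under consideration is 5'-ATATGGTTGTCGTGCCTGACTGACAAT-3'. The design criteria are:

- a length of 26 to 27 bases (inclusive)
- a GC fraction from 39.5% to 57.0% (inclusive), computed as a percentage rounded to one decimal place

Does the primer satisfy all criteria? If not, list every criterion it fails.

Meets all criteria.

Base counts: A=6, T=9, G=7, C=5 (length 27).
length: length 27 ✓
GC content: GC 12/27 = 44.4% ✓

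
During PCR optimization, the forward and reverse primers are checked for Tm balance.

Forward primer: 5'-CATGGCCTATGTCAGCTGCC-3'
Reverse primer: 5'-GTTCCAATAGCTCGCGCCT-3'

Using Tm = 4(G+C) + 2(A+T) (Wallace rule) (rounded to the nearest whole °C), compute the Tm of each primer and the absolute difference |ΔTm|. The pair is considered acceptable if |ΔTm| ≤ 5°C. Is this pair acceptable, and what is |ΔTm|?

Forward: A=3 T=5 G=5 C=7 → Tm = 2·8 + 4·12 = 64°C.
Reverse: A=3 T=5 G=4 C=7 → Tm = 2·8 + 4·11 = 60°C.
|ΔTm| = |64 − 60| = 4°C, ≤ 5°C.

|ΔTm| = 4°C; the pair is acceptable.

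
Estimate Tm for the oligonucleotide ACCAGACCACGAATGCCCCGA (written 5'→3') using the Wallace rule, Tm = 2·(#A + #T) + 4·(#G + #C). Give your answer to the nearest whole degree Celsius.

68°C

Base counts: A=7, T=1, G=4, C=9 (length 21).
Tm = 2·(7+1) + 4·(4+9) = 2·8 + 4·13 = 16 + 52 = 68°C.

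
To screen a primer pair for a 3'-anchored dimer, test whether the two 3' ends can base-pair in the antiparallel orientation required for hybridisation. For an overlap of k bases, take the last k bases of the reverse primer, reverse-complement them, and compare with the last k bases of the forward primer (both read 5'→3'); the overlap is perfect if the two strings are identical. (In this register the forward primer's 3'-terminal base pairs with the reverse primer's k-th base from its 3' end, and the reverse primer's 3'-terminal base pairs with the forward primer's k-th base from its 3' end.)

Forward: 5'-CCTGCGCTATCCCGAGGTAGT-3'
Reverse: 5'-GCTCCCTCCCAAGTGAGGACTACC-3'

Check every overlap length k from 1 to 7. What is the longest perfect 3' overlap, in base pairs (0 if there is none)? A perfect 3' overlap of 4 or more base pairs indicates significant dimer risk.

Last 7 bases (5'→3') — forward …AGGTAGT, reverse …GACTACC.
Reverse complement of the reverse primer's last 7 bases: GGTAGTC; its first k bases are the reverse complement of the reverse primer's last k bases, so a perfect k-base overlap needs the forward primer's last k bases to equal them.
Comparing (forward last k vs required): k=1: T vs G ✗; k=2: GT vs GG ✗; k=3: AGT vs GGT ✗; k=4: TAGT vs GGTA ✗; k=5: GTAGT vs GGTAG ✗; k=6: GGTAGT vs GGTAGT ✓; k=7: AGGTAGT vs GGTAGTC ✗.
Only k = 6 is perfect, so the longest perfect 3' overlap is 6.

Longest perfect overlap: 6 complementary base pairs; significant dimer risk (threshold 4).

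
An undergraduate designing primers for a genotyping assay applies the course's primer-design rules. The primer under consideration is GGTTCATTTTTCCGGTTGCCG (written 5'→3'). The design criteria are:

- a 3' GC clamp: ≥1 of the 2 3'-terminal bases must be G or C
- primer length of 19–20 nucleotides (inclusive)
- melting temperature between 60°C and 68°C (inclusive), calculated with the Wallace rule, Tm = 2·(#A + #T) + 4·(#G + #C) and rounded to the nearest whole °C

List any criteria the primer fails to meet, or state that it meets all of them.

Fails: length.

Base counts: A=1, T=9, G=6, C=5 (length 21).
GC clamp: 3' end CG has 2 G/C ✓
length: length 21, outside 19–20 ✗
Tm: Tm = 2·10 + 4·11 = 64°C ✓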